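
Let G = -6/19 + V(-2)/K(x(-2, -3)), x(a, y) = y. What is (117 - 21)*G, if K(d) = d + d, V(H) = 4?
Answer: -1792/19 ≈ -94.316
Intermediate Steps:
K(d) = 2*d
G = -56/57 (G = -6/19 + 4/((2*(-3))) = -6*1/19 + 4/(-6) = -6/19 + 4*(-⅙) = -6/19 - ⅔ = -56/57 ≈ -0.98246)
(117 - 21)*G = (117 - 21)*(-56/57) = 96*(-56/57) = -1792/19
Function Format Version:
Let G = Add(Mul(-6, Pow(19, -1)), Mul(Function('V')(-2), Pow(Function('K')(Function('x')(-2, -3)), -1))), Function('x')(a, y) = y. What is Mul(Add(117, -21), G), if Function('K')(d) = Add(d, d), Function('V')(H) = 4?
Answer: Rational(-1792, 19) ≈ -94.316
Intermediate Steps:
Function('K')(d) = Mul(2, d)
G = Rational(-56, 57) (G = Add(Mul(-6, Pow(19, -1)), Mul(4, Pow(Mul(2, -3), -1))) = Add(Mul(-6, Rational(1, 19)), Mul(4, Pow(-6, -1))) = Add(Rational(-6, 19), Mul(4, Rational(-1, 6))) = Add(Rational(-6, 19), Rational(-2, 3)) = Rational(-56, 57) ≈ -0.98246)
Mul(Add(117, -21), G) = Mul(Add(117, -21), Rational(-56, 57)) = Mul(96, Rational(-56, 57)) = Rational(-1792, 19)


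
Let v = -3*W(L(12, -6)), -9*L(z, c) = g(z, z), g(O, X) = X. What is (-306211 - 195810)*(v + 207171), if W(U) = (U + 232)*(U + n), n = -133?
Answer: -452014186169/3 ≈ -1.5067e+11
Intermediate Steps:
L(z, c) = -z/9
W(U) = (-133 + U)*(232 + U) (W(U) = (U + 232)*(U - 133) = (232 + U)*(-133 + U) = (-133 + U)*(232 + U))
v = 278876/3 (v = -3*(-30856 + (-1/9*12)**2 + 99*(-1/9*12)) = -3*(-30856 + (-4/3)**2 + 99*(-4/3)) = -3*(-30856 + 16/9 - 132) = -3*(-278876/9) = 278876/3 ≈ 92959.)
(-306211 - 195810)*(v + 207171) = (-306211 - 195810)*(278876/3 + 207171) = -502021*900389/3 = -452014186169/3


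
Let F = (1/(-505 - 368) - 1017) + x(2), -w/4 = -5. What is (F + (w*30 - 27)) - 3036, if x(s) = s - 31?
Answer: -3063358/873 ≈ -3509.0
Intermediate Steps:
w = 20 (w = -4*(-5) = 20)
x(s) = -31 + s
F = -913159/873 (F = (1/(-505 - 368) - 1017) + (-31 + 2) = (1/(-873) - 1017) - 29 = (-1/873 - 1017) - 29 = -887842/873 - 29 = -913159/873 ≈ -1046.0)
(F + (w*30 - 27)) - 3036 = (-913159/873 + (20*30 - 27)) - 3036 = (-913159/873 + (600 - 27)) - 3036 = (-913159/873 + 573) - 3036 = -412930/873 - 3036 = -3063358/873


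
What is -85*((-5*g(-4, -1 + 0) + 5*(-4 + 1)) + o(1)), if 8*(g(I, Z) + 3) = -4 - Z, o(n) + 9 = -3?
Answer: 6885/8 ≈ 860.63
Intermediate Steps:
o(n) = -12 (o(n) = -9 - 3 = -12)
g(I, Z) = -7/2 - Z/8 (g(I, Z) = -3 + (-4 - Z)/8 = -3 + (-½ - Z/8) = -7/2 - Z/8)
-85*((-5*g(-4, -1 + 0) + 5*(-4 + 1)) + o(1)) = -85*((-5*(-7/2 - (-1 + 0)/8) + 5*(-4 + 1)) - 12) = -85*((-5*(-7/2 - ⅛*(-1)) + 5*(-3)) - 12) = -85*((-5*(-7/2 + ⅛) - 15) - 12) = -85*((-5*(-27/8) - 15) - 12) = -85*((135/8 - 15) - 12) = -85*(15/8 - 12) = -85*(-81/8) = 6885/8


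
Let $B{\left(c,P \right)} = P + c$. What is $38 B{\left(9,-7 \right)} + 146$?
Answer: $222$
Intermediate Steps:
$38 B{\left(9,-7 \right)} + 146 = 38 \left(-7 + 9\right) + 146 = 38 \cdot 2 + 146 = 76 + 146 = 222$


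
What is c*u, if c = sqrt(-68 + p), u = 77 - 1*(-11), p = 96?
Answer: 176*sqrt(7) ≈ 465.65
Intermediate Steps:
u = 88 (u = 77 + 11 = 88)
c = 2*sqrt(7) (c = sqrt(-68 + 96) = sqrt(28) = 2*sqrt(7) ≈ 5.2915)
c*u = (2*sqrt(7))*88 = 176*sqrt(7)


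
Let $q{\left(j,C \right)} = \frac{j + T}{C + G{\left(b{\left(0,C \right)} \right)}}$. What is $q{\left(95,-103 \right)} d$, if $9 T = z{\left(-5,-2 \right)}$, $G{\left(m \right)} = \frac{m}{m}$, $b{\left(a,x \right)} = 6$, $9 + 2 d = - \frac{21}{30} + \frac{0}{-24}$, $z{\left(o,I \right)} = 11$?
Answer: $\frac{42001}{9180} \approx 4.5753$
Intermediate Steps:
$d = - \frac{97}{20}$ ($d = - \frac{9}{2} + \frac{- \frac{21}{30} + \frac{0}{-24}}{2} = - \frac{9}{2} + \frac{\left(-21\right) \frac{1}{30} + 0 \left(- \frac{1}{24}\right)}{2} = - \frac{9}{2} + \frac{- \frac{7}{10} + 0}{2} = - \frac{9}{2} + \frac{1}{2} \left(- \frac{7}{10}\right) = - \frac{9}{2} - \frac{7}{20} = - \frac{97}{20} \approx -4.85$)
$G{\left(m \right)} = 1$
$T = \frac{11}{9}$ ($T = \frac{1}{9} \cdot 11 = \frac{11}{9} \approx 1.2222$)
$q{\left(j,C \right)} = \frac{\frac{11}{9} + j}{1 + C}$ ($q{\left(j,C \right)} = \frac{j + \frac{11}{9}}{C + 1} = \frac{\frac{11}{9} + j}{1 + C}$)
$q{\left(95,-103 \right)} d = \frac{\frac{11}{9} + 95}{1 - 103} \left(- \frac{97}{20}\right) = \frac{1}{-102} \cdot \frac{866}{9} \left(- \frac{97}{20}\right) = \left(- \frac{1}{102}\right) \frac{866}{9} \left(- \frac{97}{20}\right) = \left(- \frac{433}{459}\right) \left(- \frac{97}{20}\right) = \frac{42001}{9180}$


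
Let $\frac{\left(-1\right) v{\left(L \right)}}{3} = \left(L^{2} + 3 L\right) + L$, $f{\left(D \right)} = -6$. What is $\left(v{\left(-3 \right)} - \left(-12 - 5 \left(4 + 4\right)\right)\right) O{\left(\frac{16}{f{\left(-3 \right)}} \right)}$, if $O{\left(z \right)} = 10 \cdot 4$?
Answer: $2440$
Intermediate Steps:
$v{\left(L \right)} = - 12 L - 3 L^{2}$ ($v{\left(L \right)} = - 3 \left(\left(L^{2} + 3 L\right) + L\right) = - 3 \left(L^{2} + 4 L\right) = - 12 L - 3 L^{2}$)
$O{\left(z \right)} = 40$
$\left(v{\left(-3 \right)} - \left(-12 - 5 \left(4 + 4\right)\right)\right) O{\left(\frac{16}{f{\left(-3 \right)}} \right)} = \left(\left(-3\right) \left(-3\right) \left(4 - 3\right) - \left(-12 - 5 \left(4 + 4\right)\right)\right) 40 = \left(\left(-3\right) \left(-3\right) 1 - \left(-12 - 5 \cdot 8\right)\right) 40 = \left(9 - \left(-12 - 40\right)\right) 40 = \left(9 - -52\right) 40 = \left(9 + 52\right) 40 = 61 \cdot 40 = 2440$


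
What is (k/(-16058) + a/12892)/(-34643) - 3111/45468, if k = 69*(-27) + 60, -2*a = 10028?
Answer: -929534094553945/13586946141142836 ≈ -0.068414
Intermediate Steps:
a = -5014 (a = -1/2*10028 = -5014)
k = -1803 (k = -1863 + 60 = -1803)
(k/(-16058) + a/12892)/(-34643) - 3111/45468 = (-1803/(-16058) - 5014/12892)/(-34643) - 3111/45468 = (-1803*(-1/16058) - 5014*1/12892)*(-1/34643) - 3111*1/45468 = (1803/16058 - 2507/6446)*(-1/34643) - 1037/15156 = -7158817/25877467*(-1/34643) - 1037/15156 = 7158817/896473089281 - 1037/15156 = -929534094553945/13586946141142836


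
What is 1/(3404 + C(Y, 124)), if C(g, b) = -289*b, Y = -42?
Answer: -1/32432 ≈ -3.0834e-5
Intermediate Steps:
1/(3404 + C(Y, 124)) = 1/(3404 - 289*124) = 1/(3404 - 35836) = 1/(-32432) = -1/32432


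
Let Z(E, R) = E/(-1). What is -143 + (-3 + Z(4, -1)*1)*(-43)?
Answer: 158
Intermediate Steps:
Z(E, R) = -E (Z(E, R) = E*(-1) = -E)
-143 + (-3 + Z(4, -1)*1)*(-43) = -143 + (-3 - 1*4*1)*(-43) = -143 + (-3 - 4*1)*(-43) = -143 + (-3 - 4)*(-43) = -143 - 7*(-43) = -143 + 301 = 158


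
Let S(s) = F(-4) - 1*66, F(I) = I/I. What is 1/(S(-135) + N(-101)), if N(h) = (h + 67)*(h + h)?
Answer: 1/6803 ≈ 0.00014699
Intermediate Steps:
N(h) = 2*h*(67 + h) (N(h) = (67 + h)*(2*h) = 2*h*(67 + h))
F(I) = 1
S(s) = -65 (S(s) = 1 - 1*66 = 1 - 66 = -65)
1/(S(-135) + N(-101)) = 1/(-65 + 2*(-101)*(67 - 101)) = 1/(-65 + 2*(-101)*(-34)) = 1/(-65 + 6868) = 1/6803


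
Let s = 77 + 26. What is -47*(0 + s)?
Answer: -4841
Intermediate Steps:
s = 103
-47*(0 + s) = -47*(0 + 103) = -47*103 = -4841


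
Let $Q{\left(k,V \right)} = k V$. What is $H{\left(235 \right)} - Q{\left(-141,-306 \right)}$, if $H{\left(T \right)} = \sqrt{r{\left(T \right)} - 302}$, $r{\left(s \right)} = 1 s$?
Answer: $-43146 + i \sqrt{67} \approx -43146.0 + 8.1853 i$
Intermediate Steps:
$r{\left(s \right)} = s$
$Q{\left(k,V \right)} = V k$
$H{\left(T \right)} = \sqrt{-302 + T}$ ($H{\left(T \right)} = \sqrt{T - 302} = \sqrt{-302 + T}$)
$H{\left(235 \right)} - Q{\left(-141,-306 \right)} = \sqrt{-302 + 235} - \left(-306\right) \left(-141\right) = \sqrt{-67} - 43146 = i \sqrt{67} - 43146 = -43146 + i \sqrt{67}$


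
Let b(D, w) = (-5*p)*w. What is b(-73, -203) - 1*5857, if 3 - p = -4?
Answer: 1248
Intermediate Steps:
p = 7 (p = 3 - 1*(-4) = 3 + 4 = 7)
b(D, w) = -35*w (b(D, w) = (-5*7)*w = -35*w)
b(-73, -203) - 1*5857 = -35*(-203) - 1*5857 = 7105 - 5857 = 1248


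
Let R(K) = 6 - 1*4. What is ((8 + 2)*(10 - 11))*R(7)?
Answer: -20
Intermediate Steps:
R(K) = 2 (R(K) = 6 - 4 = 2)
((8 + 2)*(10 - 11))*R(7) = ((8 + 2)*(10 - 11))*2 = (10*(-1))*2 = -10*2 = -20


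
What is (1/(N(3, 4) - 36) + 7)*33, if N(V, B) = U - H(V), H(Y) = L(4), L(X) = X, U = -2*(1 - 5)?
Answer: 7359/32 ≈ 229.97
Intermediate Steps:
U = 8 (U = -2*(-4) = 8)
H(Y) = 4
N(V, B) = 4 (N(V, B) = 8 - 1*4 = 8 - 4 = 4)
(1/(N(3, 4) - 36) + 7)*33 = (1/(4 - 36) + 7)*33 = (1/(-32) + 7)*33 = (-1/32 + 7)*33 = (223/32)*33 = 7359/32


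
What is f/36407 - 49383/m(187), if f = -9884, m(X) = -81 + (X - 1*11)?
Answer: -256975123/494095 ≈ -520.09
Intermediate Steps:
m(X) = -92 + X (m(X) = -81 + (X - 11) = -81 + (-11 + X) = -92 + X)
f/36407 - 49383/m(187) = -9884/36407 - 49383/(-92 + 187) = -9884*1/36407 - 49383/95 = -1412/5201 - 49383*1/95 = -1412/5201 - 49383/95 = -256975123/494095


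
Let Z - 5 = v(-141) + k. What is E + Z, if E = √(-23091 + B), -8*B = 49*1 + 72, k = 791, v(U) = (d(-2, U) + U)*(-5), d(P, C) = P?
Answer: 1511 + I*√369698/4 ≈ 1511.0 + 152.01*I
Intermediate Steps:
v(U) = 10 - 5*U (v(U) = (-2 + U)*(-5) = 10 - 5*U)
B = -121/8 (B = -(49*1 + 72)/8 = -(49 + 72)/8 = -⅛*121 = -121/8 ≈ -15.125)
Z = 1511 (Z = 5 + ((10 - 5*(-141)) + 791) = 5 + ((10 + 705) + 791) = 5 + (715 + 791) = 5 + 1506 = 1511)
E = I*√369698/4 (E = √(-23091 - 121/8) = √(-184849/8) = I*√369698/4 ≈ 152.01*I)
E + Z = I*√369698/4 + 1511 = 1511 + I*√369698/4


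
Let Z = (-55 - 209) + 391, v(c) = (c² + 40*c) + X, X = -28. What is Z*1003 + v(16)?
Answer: 128249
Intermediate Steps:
v(c) = -28 + c² + 40*c (v(c) = (c² + 40*c) - 28 = -28 + c² + 40*c)
Z = 127 (Z = -264 + 391 = 127)
Z*1003 + v(16) = 127*1003 + (-28 + 16² + 40*16) = 127381 + (-28 + 256 + 640) = 127381 + 868 = 128249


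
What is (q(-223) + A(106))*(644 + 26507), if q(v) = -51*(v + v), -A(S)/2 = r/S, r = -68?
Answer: 32733408506/53 ≈ 6.1761e+8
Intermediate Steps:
A(S) = 136/S (A(S) = -(-136)/S = 136/S)
q(v) = -102*v
(q(-223) + A(106))*(644 + 26507) = (-102*(-223) + 136/106)*(644 + 26507) = (22746 + 136*(1/106))*27151 = (22746 + 68/53)*27151 = (1205606/53)*27151 = 32733408506/53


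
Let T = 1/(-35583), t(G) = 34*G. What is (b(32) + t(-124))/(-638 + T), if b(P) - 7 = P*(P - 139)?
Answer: 271605039/22701955 ≈ 11.964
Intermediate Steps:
T = -1/35583 ≈ -2.8103e-5
b(P) = 7 + P*(-139 + P) (b(P) = 7 + P*(P - 139) = 7 + P*(-139 + P))
(b(32) + t(-124))/(-638 + T) = ((7 + 32² - 139*32) + 34*(-124))/(-638 - 1/35583) = ((7 + 1024 - 4448) - 4216)/(-22701955/35583) = (-3417 - 4216)*(-35583/22701955) = -7633*(-35583/22701955) = 271605039/22701955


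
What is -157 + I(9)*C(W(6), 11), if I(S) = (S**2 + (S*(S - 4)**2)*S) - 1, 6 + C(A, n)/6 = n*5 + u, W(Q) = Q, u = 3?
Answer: 656603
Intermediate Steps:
C(A, n) = -18 + 30*n (C(A, n) = -36 + 6*(n*5 + 3) = -36 + 6*(5*n + 3) = -36 + 6*(3 + 5*n) = -36 + (18 + 30*n) = -18 + 30*n)
I(S) = -1 + S**2 + S**2*(-4 + S)**2 (I(S) = (S**2 + (S*(-4 + S)**2)*S) - 1 = (S**2 + S**2*(-4 + S)**2) - 1 = -1 + S**2 + S**2*(-4 + S)**2)
-157 + I(9)*C(W(6), 11) = -157 + (-1 + 9**2 + 9**2*(-4 + 9)**2)*(-18 + 30*11) = -157 + (-1 + 81 + 81*5**2)*(-18 + 330) = -157 + (-1 + 81 + 81*25)*312 = -157 + (-1 + 81 + 2025)*312 = -157 + 2105*312 = -157 + 656760 = 656603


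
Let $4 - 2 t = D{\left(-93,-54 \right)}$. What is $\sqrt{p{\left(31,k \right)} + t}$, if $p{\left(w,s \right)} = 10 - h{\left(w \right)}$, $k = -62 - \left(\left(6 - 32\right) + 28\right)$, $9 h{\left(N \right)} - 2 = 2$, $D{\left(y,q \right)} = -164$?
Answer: $\frac{\sqrt{842}}{3} \approx 9.6724$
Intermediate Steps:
$h{\left(N \right)} = \frac{4}{9}$ ($h{\left(N \right)} = \frac{2}{9} + \frac{1}{9} \cdot 2 = \frac{2}{9} + \frac{2}{9} = \frac{4}{9}$)
$t = 84$ ($t = 2 - -82 = 2 + 82 = 84$)
$k = -64$ ($k = -62 - \left(-26 + 28\right) = -62 - 2 = -64$)
$p{\left(w,s \right)} = \frac{86}{9}$ ($p{\left(w,s \right)} = 10 - \frac{4}{9} = \frac{86}{9}$)
$\sqrt{p{\left(31,k \right)} + t} = \sqrt{\frac{86}{9} + 84} = \sqrt{\frac{842}{9}} = \frac{\sqrt{842}}{3}$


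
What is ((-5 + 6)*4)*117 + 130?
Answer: 598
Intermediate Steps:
((-5 + 6)*4)*117 + 130 = (1*4)*117 + 130 = 4*117 + 130 = 468 + 130 = 598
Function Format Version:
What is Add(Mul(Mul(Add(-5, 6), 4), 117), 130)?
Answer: 598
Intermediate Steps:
Add(Mul(Mul(Add(-5, 6), 4), 117), 130) = Add(Mul(Mul(1, 4), 117), 130) = Add(Mul(4, 117), 130) = Add(468, 130) = 598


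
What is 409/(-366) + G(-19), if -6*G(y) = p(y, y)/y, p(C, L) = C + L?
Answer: -177/122 ≈ -1.4508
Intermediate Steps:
G(y) = -⅓ (G(y) = -(y + y)/(6*y) = -2*y/(6*y) = -⅙*2 = -⅓)
409/(-366) + G(-19) = 409/(-366) - ⅓ = 409*(-1/366) - ⅓ = -409/366 - ⅓ = -177/122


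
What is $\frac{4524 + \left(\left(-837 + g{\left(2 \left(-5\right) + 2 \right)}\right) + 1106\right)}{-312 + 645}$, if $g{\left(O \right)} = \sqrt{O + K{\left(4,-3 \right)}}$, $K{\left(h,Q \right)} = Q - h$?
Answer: $\frac{4793}{333} + \frac{i \sqrt{15}}{333} \approx 14.393 + 0.011631 i$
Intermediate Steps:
$g{\left(O \right)} = \sqrt{-7 + O}$ ($g{\left(O \right)} = \sqrt{O - 7} = \sqrt{-7 + O}$)
$\frac{4524 + \left(\left(-837 + g{\left(2 \left(-5\right) + 2 \right)}\right) + 1106\right)}{-312 + 645} = \frac{4524 + \left(\left(-837 + \sqrt{-7 + \left(2 \left(-5\right) + 2\right)}\right) + 1106\right)}{-312 + 645} = \frac{4524 + \left(\left(-837 + \sqrt{-7 + \left(-10 + 2\right)}\right) + 1106\right)}{333} = \left(4524 + \left(\left(-837 + \sqrt{-7 - 8}\right) + 1106\right)\right) \frac{1}{333} = \left(4524 + \left(\left(-837 + \sqrt{-15}\right) + 1106\right)\right) \frac{1}{333} = \left(4524 + \left(\left(-837 + i \sqrt{15}\right) + 1106\right)\right) \frac{1}{333} = \left(4524 + \left(269 + i \sqrt{15}\right)\right) \frac{1}{333} = \left(4793 + i \sqrt{15}\right) \frac{1}{333} = \frac{4793}{333} + \frac{i \sqrt{15}}{333}$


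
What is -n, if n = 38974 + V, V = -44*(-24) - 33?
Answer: -39997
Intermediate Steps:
V = 1023 (V = 1056 - 33 = 1023)
n = 39997 (n = 38974 + 1023 = 39997)
-n = -1*39997 = -39997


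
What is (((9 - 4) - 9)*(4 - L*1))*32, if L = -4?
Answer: -1024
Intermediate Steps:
(((9 - 4) - 9)*(4 - L*1))*32 = (((9 - 4) - 9)*(4 - 1*(-4)*1))*32 = ((5 - 9)*(4 + 4*1))*32 = -4*(4 + 4)*32 = -4*8*32 = -32*32 = -1024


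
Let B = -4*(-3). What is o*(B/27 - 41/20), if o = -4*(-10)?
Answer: -578/9 ≈ -64.222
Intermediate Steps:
B = 12
o = 40
o*(B/27 - 41/20) = 40*(12/27 - 41/20) = 40*(12*(1/27) - 41*1/20) = 40*(4/9 - 41/20) = 40*(-289/180) = -578/9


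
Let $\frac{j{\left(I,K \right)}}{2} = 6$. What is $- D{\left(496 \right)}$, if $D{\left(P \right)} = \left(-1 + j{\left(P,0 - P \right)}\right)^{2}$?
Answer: $-121$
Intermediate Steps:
$j{\left(I,K \right)} = 12$ ($j{\left(I,K \right)} = 2 \cdot 6 = 12$)
$D{\left(P \right)} = 121$ ($D{\left(P \right)} = \left(-1 + 12\right)^{2} = 11^{2} = 121$)
$- D{\left(496 \right)} = \left(-1\right) 121 = -121$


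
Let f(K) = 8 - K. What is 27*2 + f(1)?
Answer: 61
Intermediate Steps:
27*2 + f(1) = 27*2 + (8 - 1*1) = 54 + (8 - 1) = 54 + 7 = 61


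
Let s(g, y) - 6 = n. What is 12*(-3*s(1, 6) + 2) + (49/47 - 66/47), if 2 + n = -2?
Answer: -2273/47 ≈ -48.362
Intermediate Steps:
n = -4 (n = -2 - 2 = -4)
s(g, y) = 2 (s(g, y) = 6 - 4 = 2)
12*(-3*s(1, 6) + 2) + (49/47 - 66/47) = 12*(-3*2 + 2) + (49/47 - 66/47) = 12*(-6 + 2) + (49*(1/47) - 66*1/47) = 12*(-4) + (49/47 - 66/47) = -48 - 17/47 = -2273/47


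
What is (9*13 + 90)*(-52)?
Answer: -10764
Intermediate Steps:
(9*13 + 90)*(-52) = (117 + 90)*(-52) = 207*(-52) = -10764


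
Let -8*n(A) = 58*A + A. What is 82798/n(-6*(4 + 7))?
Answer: 331192/1947 ≈ 170.10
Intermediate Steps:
n(A) = -59*A/8 (n(A) = -(58*A + A)/8 = -59*A/8)
82798/n(-6*(4 + 7)) = 82798/((-(-177)*(4 + 7)/4)) = 82798/((-(-177)*11/4)) = 82798/((-59/8*(-66))) = 82798/(1947/4) = 82798*(4/1947) = 331192/1947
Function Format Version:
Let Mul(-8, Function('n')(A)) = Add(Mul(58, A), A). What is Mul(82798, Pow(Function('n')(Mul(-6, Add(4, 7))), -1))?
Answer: Rational(331192, 1947) ≈ 170.10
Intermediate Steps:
Function('n')(A) = Mul(Rational(-59, 8), A) (Function('n')(A) = Mul(Rational(-1, 8), Add(Mul(58, A), A)) = Mul(Rational(-1, 8), Mul(59, A)) = Mul(Rational(-59, 8), A))
Mul(82798, Pow(Function('n')(Mul(-6, Add(4, 7))), -1)) = Mul(82798, Pow(Mul(Rational(-59, 8), Mul(-6, Add(4, 7))), -1)) = Mul(82798, Pow(Mul(Rational(-59, 8), Mul(-6, 11)), -1)) = Mul(82798, Pow(Mul(Rational(-59, 8), -66), -1)) = Mul(82798, Pow(Rational(1947, 4), -1)) = Mul(82798, Rational(4, 1947)) = Rational(331192, 1947)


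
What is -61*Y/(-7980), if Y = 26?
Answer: 793/3990 ≈ 0.19875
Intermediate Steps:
-61*Y/(-7980) = -61*26/(-7980) = -1586*(-1/7980) = 793/3990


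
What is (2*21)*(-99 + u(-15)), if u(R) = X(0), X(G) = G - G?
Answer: -4158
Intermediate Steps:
X(G) = 0
u(R) = 0
(2*21)*(-99 + u(-15)) = (2*21)*(-99 + 0) = 42*(-99) = -4158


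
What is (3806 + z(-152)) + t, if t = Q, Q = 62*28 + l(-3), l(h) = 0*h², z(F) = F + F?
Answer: 5238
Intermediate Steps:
z(F) = 2*F
l(h) = 0
Q = 1736 (Q = 62*28 + 0 = 1736 + 0 = 1736)
t = 1736
(3806 + z(-152)) + t = (3806 + 2*(-152)) + 1736 = (3806 - 304) + 1736 = 3502 + 1736 = 5238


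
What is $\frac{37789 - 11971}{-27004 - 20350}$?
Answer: $- \frac{12909}{23677} \approx -0.54521$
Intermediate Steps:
$\frac{37789 - 11971}{-27004 - 20350} = \frac{25818}{-27004 - 20350} = \frac{25818}{-47354} = 25818 \left(- \frac{1}{47354}\right) = - \frac{12909}{23677}$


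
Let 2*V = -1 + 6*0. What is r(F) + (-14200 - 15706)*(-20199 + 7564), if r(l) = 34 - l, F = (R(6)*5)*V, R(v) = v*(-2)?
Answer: 377862314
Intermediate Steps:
V = -½ (V = (-1 + 6*0)/2 = (-1 + 0)/2 = (½)*(-1) = -½ ≈ -0.50000)
R(v) = -2*v
F = 30 (F = (-2*6*5)*(-½) = -12*5*(-½) = -60*(-½) = 30)
r(F) + (-14200 - 15706)*(-20199 + 7564) = (34 - 1*30) + (-14200 - 15706)*(-20199 + 7564) = (34 - 30) - 29906*(-12635) = 4 + 377862310 = 377862314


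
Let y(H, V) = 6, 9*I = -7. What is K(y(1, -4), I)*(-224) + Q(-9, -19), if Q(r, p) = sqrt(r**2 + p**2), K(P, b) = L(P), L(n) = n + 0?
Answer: -1344 + sqrt(442) ≈ -1323.0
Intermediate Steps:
I = -7/9 (I = (1/9)*(-7) = -7/9 ≈ -0.77778)
L(n) = n
K(P, b) = P
Q(r, p) = sqrt(p**2 + r**2)
K(y(1, -4), I)*(-224) + Q(-9, -19) = 6*(-224) + sqrt((-19)**2 + (-9)**2) = -1344 + sqrt(361 + 81) = -1344 + sqrt(442)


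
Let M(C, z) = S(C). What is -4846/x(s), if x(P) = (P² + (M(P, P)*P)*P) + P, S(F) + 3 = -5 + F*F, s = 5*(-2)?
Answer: -2423/4645 ≈ -0.52164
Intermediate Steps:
s = -10
S(F) = -8 + F² (S(F) = -3 + (-5 + F*F) = -3 + (-5 + F²) = -8 + F²)
M(C, z) = -8 + C²
x(P) = P + P² + P²*(-8 + P²) (x(P) = (P² + ((-8 + P²)*P)*P) + P = (P² + (P*(-8 + P²))*P) + P = (P² + P²*(-8 + P²)) + P = P + P² + P²*(-8 + P²))
-4846/x(s) = -4846*(-1/(10*(1 + (-10)³ - 7*(-10)))) = -4846*(-1/(10*(1 - 1000 + 70))) = -4846/((-10*(-929))) = -4846/9290 = -4846*1/9290 = -2423/4645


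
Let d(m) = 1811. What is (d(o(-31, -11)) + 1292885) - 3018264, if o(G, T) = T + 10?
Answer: -1723568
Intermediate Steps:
o(G, T) = 10 + T
(d(o(-31, -11)) + 1292885) - 3018264 = (1811 + 1292885) - 3018264 = 1294696 - 3018264 = -1723568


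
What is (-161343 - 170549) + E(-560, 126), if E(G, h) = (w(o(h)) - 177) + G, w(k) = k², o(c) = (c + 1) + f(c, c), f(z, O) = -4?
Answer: -317500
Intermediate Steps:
o(c) = -3 + c (o(c) = (c + 1) - 4 = (1 + c) - 4 = -3 + c)
E(G, h) = -177 + G + (-3 + h)² (E(G, h) = ((-3 + h)² - 177) + G = (-177 + (-3 + h)²) + G = -177 + G + (-3 + h)²)
(-161343 - 170549) + E(-560, 126) = (-161343 - 170549) + (-177 - 560 + (-3 + 126)²) = -331892 + (-177 - 560 + 123²) = -331892 + (-177 - 560 + 15129) = -331892 + 14392 = -317500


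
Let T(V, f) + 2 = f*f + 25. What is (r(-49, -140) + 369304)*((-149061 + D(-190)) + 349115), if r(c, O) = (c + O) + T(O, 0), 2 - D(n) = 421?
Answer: 73692864630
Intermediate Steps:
T(V, f) = 23 + f² (T(V, f) = -2 + (f*f + 25) = -2 + (f² + 25) = -2 + (25 + f²) = 23 + f²)
D(n) = -419 (D(n) = 2 - 1*421 = 2 - 421 = -419)
r(c, O) = 23 + O + c (r(c, O) = (c + O) + (23 + 0²) = (O + c) + (23 + 0) = (O + c) + 23 = 23 + O + c)
(r(-49, -140) + 369304)*((-149061 + D(-190)) + 349115) = ((23 - 140 - 49) + 369304)*((-149061 - 419) + 349115) = (-166 + 369304)*(-149480 + 349115) = 369138*199635 = 73692864630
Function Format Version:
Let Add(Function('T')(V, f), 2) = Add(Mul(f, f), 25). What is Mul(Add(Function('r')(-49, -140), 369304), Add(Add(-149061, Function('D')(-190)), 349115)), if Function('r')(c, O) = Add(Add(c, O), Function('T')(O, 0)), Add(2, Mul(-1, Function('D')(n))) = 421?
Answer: 73692864630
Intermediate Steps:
Function('T')(V, f) = Add(23, Pow(f, 2)) (Function('T')(V, f) = Add(-2, Add(Mul(f, f), 25)) = Add(-2, Add(Pow(f, 2), 25)) = Add(-2, Add(25, Pow(f, 2))) = Add(23, Pow(f, 2)))
Function('D')(n) = -419 (Function('D')(n) = Add(2, Mul(-1, 421)) = Add(2, -421) = -419)
Function('r')(c, O) = Add(23, O, c) (Function('r')(c, O) = Add(Add(c, O), Add(23, Pow(0, 2))) = Add(Add(O, c), Add(23, 0)) = Add(Add(O, c), 23) = Add(23, O, c))
Mul(Add(Function('r')(-49, -140), 369304), Add(Add(-149061, Function('D')(-190)), 349115)) = Mul(Add(Add(23, -140, -49), 369304), Add(Add(-149061, -419), 349115)) = Mul(Add(-166, 369304), Add(-149480, 349115)) = Mul(369138, 199635) = 73692864630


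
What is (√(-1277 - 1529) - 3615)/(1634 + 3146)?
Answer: -723/956 + I*√2806/4780 ≈ -0.75628 + 0.011082*I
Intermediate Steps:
(√(-1277 - 1529) - 3615)/(1634 + 3146) = (√(-2806) - 3615)/4780 = (I*√2806 - 3615)*(1/4780) = (-3615 + I*√2806)*(1/4780) = -723/956 + I*√2806/4780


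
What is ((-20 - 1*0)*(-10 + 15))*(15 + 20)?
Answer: -3500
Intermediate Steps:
((-20 - 1*0)*(-10 + 15))*(15 + 20) = ((-20 + 0)*5)*35 = -20*5*35 = -100*35 = -3500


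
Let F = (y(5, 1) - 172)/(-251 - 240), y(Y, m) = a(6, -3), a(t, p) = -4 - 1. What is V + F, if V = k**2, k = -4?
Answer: 8033/491 ≈ 16.360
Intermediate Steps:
a(t, p) = -5
y(Y, m) = -5
V = 16 (V = (-4)**2 = 16)
F = 177/491 (F = (-5 - 172)/(-251 - 240) = -177/(-491) = -177*(-1/491) = 177/491 ≈ 0.36049)
V + F = 16 + 177/491 = 8033/491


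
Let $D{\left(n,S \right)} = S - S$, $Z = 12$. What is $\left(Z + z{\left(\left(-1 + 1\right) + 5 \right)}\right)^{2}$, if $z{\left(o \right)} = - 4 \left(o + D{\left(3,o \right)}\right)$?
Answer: $64$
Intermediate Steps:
$D{\left(n,S \right)} = 0$
$z{\left(o \right)} = - 4 o$ ($z{\left(o \right)} = - 4 \left(o + 0\right) = - 4 o$)
$\left(Z + z{\left(\left(-1 + 1\right) + 5 \right)}\right)^{2} = \left(12 - 4 \left(\left(-1 + 1\right) + 5\right)\right)^{2} = \left(12 - 4 \left(0 + 5\right)\right)^{2} = \left(12 - 20\right)^{2} = \left(-8\right)^{2} = 64$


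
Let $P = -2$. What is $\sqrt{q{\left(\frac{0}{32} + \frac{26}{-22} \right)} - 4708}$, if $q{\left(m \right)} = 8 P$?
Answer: $2 i \sqrt{1181} \approx 68.731 i$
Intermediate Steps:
$q{\left(m \right)} = -16$ ($q{\left(m \right)} = 8 \left(-2\right) = -16$)
$\sqrt{q{\left(\frac{0}{32} + \frac{26}{-22} \right)} - 4708} = \sqrt{-16 - 4708} = \sqrt{-4724} = 2 i \sqrt{1181}$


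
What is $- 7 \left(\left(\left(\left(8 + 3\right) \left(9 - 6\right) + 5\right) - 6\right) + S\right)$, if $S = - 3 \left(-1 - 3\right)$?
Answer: $-308$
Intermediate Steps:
$S = 12$ ($S = \left(-3\right) \left(-4\right) = 12$)
$- 7 \left(\left(\left(\left(8 + 3\right) \left(9 - 6\right) + 5\right) - 6\right) + S\right) = - 7 \left(\left(\left(\left(8 + 3\right) \left(9 - 6\right) + 5\right) - 6\right) + 12\right) = - 7 \left(\left(\left(11 \cdot 3 + 5\right) - 6\right) + 12\right) = - 7 \left(\left(\left(33 + 5\right) - 6\right) + 12\right) = - 7 \left(\left(38 - 6\right) + 12\right) = - 7 \left(32 + 12\right) = \left(-7\right) 44 = -308$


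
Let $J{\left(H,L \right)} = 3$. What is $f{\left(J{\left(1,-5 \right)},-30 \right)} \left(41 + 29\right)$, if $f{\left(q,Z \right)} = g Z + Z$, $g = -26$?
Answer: $52500$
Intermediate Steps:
$f{\left(q,Z \right)} = - 25 Z$ ($f{\left(q,Z \right)} = - 26 Z + Z = - 25 Z$)
$f{\left(J{\left(1,-5 \right)},-30 \right)} \left(41 + 29\right) = \left(-25\right) \left(-30\right) \left(41 + 29\right) = 750 \cdot 70 = 52500$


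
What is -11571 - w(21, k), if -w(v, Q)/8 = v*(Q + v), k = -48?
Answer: -16107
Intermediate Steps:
w(v, Q) = -8*v*(Q + v)
-11571 - w(21, k) = -11571 - (-8)*21*(-48 + 21) = -11571 - (-8)*21*(-27) = -11571 - 1*4536 = -11571 - 4536 = -16107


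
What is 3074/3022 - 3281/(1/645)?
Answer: -3197644658/1511 ≈ -2.1162e+6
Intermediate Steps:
3074/3022 - 3281/(1/645) = 3074*(1/3022) - 3281/1/645 = 1537/1511 - 3281*645 = 1537/1511 - 2116245 = -3197644658/1511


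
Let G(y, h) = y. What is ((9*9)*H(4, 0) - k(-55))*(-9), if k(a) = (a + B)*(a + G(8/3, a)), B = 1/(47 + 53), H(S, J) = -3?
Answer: 2808729/100 ≈ 28087.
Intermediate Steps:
B = 1/100 ≈ 0.010000
k(a) = (1/100 + a)*(8/3 + a) (k(a) = (a + 1/100)*(a + 8/3) = (1/100 + a)*(a + 8*(⅓)) = (1/100 + a)*(a + 8/3) = (1/100 + a)*(8/3 + a))
((9*9)*H(4, 0) - k(-55))*(-9) = ((9*9)*(-3) - (2/75 + (-55)² + (803/300)*(-55)))*(-9) = (81*(-3) - (2/75 + 3025 - 8833/60))*(-9) = (-243 - 1*287781/100)*(-9) = (-243 - 287781/100)*(-9) = -312081/100*(-9) = 2808729/100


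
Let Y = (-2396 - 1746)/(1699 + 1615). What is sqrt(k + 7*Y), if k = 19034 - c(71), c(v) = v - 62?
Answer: 2*sqrt(13052987674)/1657 ≈ 137.90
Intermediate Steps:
c(v) = -62 + v
Y = -2071/1657 (Y = -4142/3314 = -4142*1/3314 = -2071/1657 ≈ -1.2498)
k = 19025 (k = 19034 - (-62 + 71) = 19034 - 1*9 = 19034 - 9 = 19025)
sqrt(k + 7*Y) = sqrt(19025 + 7*(-2071/1657)) = sqrt(19025 - 14497/1657) = sqrt(31509928/1657) = 2*sqrt(13052987674)/1657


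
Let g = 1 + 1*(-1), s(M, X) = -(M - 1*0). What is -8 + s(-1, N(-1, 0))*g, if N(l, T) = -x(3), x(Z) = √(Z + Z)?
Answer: -8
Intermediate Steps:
x(Z) = √2*√Z (x(Z) = √(2*Z) = √2*√Z)
N(l, T) = -√6 (N(l, T) = -√2*√3 = -√6)
s(M, X) = -M (s(M, X) = -(M + 0) = -M)
g = 0 (g = 1 - 1 = 0)
-8 + s(-1, N(-1, 0))*g = -8 - 1*(-1)*0 = -8 + 1*0 = -8 + 0 = -8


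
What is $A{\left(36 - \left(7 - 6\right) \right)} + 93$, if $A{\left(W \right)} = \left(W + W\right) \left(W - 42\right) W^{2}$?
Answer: $-600157$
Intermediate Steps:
$A{\left(W \right)} = 2 W^{3} \left(-42 + W\right)$ ($A{\left(W \right)} = 2 W \left(-42 + W\right) W^{2} = 2 W^{3} \left(-42 + W\right)$)
$A{\left(36 - \left(7 - 6\right) \right)} + 93 = 2 \left(36 - \left(7 - 6\right)\right)^{3} \left(-42 + \left(36 - \left(7 - 6\right)\right)\right) + 93 = 2 \left(36 - 1\right)^{3} \left(-42 + \left(36 - 1\right)\right) + 93 = 2 \cdot 35^{3} \left(-42 + 35\right) + 93 = 2 \cdot 42875 \left(-7\right) + 93 = -600250 + 93 = -600157$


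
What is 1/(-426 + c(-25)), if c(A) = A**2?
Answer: 1/199 ≈ 0.0050251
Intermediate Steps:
1/(-426 + c(-25)) = 1/(-426 + (-25)**2) = 1/(-426 + 625) = 1/199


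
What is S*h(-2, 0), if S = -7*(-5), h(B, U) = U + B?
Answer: -70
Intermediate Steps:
h(B, U) = B + U
S = 35
S*h(-2, 0) = 35*(-2 + 0) = 35*(-2) = -70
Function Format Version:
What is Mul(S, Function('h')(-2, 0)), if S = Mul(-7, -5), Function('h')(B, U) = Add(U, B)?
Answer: -70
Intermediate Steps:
Function('h')(B, U) = Add(B, U)
S = 35
Mul(S, Function('h')(-2, 0)) = Mul(35, Add(-2, 0)) = Mul(35, -2) = -70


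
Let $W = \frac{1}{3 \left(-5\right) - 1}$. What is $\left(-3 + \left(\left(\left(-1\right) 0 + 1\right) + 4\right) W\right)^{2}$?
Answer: $\frac{2809}{256} \approx 10.973$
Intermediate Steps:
$W = - \frac{1}{16}$ ($W = \frac{1}{-15 - 1} = \frac{1}{-16} = - \frac{1}{16} \approx -0.0625$)
$\left(-3 + \left(\left(\left(-1\right) 0 + 1\right) + 4\right) W\right)^{2} = \left(-3 + \left(\left(\left(-1\right) 0 + 1\right) + 4\right) \left(- \frac{1}{16}\right)\right)^{2} = \left(-3 + \left(\left(0 + 1\right) + 4\right) \left(- \frac{1}{16}\right)\right)^{2} = \left(-3 + \left(1 + 4\right) \left(- \frac{1}{16}\right)\right)^{2} = \left(-3 + 5 \left(- \frac{1}{16}\right)\right)^{2} = \left(-3 - \frac{5}{16}\right)^{2} = \left(- \frac{53}{16}\right)^{2} = \frac{2809}{256}$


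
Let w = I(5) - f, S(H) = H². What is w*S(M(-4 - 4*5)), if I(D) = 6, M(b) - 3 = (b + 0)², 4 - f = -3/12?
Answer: 2346687/4 ≈ 5.8667e+5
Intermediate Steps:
f = 17/4 (f = 4 - (-3)/12 = 4 - 1*(-¼) = 4 + ¼ = 17/4 ≈ 4.2500)
M(b) = 3 + b² (M(b) = 3 + (b + 0)² = 3 + b²)
w = 7/4 (w = 6 - 1*17/4 = 6 - 17/4 = 7/4 ≈ 1.7500)
w*S(M(-4 - 4*5)) = 7*(3 + (-4 - 4*5)²)²/4 = 7*(3 + (-4 - 20)²)²/4 = 7*(3 + (-24)²)²/4 = 7*(3 + 576)²/4 = (7/4)*579² = (7/4)*335241 = 2346687/4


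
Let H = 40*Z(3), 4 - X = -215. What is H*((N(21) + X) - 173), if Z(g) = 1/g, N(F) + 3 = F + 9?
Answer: 2920/3 ≈ 973.33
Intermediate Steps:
X = 219 (X = 4 - 1*(-215) = 4 + 215 = 219)
N(F) = 6 + F (N(F) = -3 + (F + 9) = -3 + (9 + F) = 6 + F)
Z(g) = 1/g
H = 40/3 ≈ 13.333
H*((N(21) + X) - 173) = 40*(((6 + 21) + 219) - 173)/3 = 40*((27 + 219) - 173)/3 = 40*(246 - 173)/3 = (40/3)*73 = 2920/3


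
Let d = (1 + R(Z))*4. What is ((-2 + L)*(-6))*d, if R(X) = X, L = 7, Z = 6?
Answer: -840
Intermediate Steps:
d = 28 (d = (1 + 6)*4 = 7*4 = 28)
((-2 + L)*(-6))*d = ((-2 + 7)*(-6))*28 = (5*(-6))*28 = -30*28 = -840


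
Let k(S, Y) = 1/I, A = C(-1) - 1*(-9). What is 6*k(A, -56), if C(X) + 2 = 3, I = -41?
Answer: -6/41 ≈ -0.14634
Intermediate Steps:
C(X) = 1 (C(X) = -2 + 3 = 1)
A = 10 (A = 1 - 1*(-9) = 1 + 9 = 10)
k(S, Y) = -1/41 (k(S, Y) = 1/(-41) = -1/41)
6*k(A, -56) = 6*(-1/41) = -6/41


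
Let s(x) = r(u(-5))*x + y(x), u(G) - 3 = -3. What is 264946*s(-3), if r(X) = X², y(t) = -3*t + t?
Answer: 1589676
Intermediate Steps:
y(t) = -2*t
u(G) = 0 (u(G) = 3 - 3 = 0)
s(x) = -2*x (s(x) = 0²*x - 2*x = 0*x - 2*x = 0 - 2*x = -2*x)
264946*s(-3) = 264946*(-2*(-3)) = 264946*6 = 1589676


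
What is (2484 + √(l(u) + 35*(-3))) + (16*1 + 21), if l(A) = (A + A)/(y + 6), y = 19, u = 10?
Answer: 2521 + I*√2605/5 ≈ 2521.0 + 10.208*I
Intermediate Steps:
l(A) = 2*A/25 (l(A) = (A + A)/(19 + 6) = (2*A)/25 = (2*A)*(1/25) = 2*A/25)
(2484 + √(l(u) + 35*(-3))) + (16*1 + 21) = (2484 + √((2/25)*10 + 35*(-3))) + (16*1 + 21) = (2484 + √(⅘ - 105)) + (16 + 21) = (2484 + √(-521/5)) + 37 = (2484 + I*√2605/5) + 37 = 2521 + I*√2605/5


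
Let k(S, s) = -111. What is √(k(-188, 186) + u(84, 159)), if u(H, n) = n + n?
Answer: 3*√23 ≈ 14.387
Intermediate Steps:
u(H, n) = 2*n
√(k(-188, 186) + u(84, 159)) = √(-111 + 2*159) = √(-111 + 318) = √207 = 3*√23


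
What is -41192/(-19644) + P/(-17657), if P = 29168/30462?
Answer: 923136103514/440244576579 ≈ 2.0969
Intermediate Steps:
P = 14584/15231 (P = 29168*(1/30462) = 14584/15231 ≈ 0.95752)
-41192/(-19644) + P/(-17657) = -41192/(-19644) + (14584/15231)/(-17657) = -41192*(-1/19644) + (14584/15231)*(-1/17657) = 10298/4911 - 14584/268933767 = 923136103514/440244576579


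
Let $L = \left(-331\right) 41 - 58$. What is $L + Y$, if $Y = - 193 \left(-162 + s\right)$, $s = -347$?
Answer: $84608$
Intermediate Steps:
$L = -13629$ ($L = -13571 - 58 = -13629$)
$Y = 98237$ ($Y = - 193 \left(-162 - 347\right) = \left(-193\right) \left(-509\right) = 98237$)
$L + Y = -13629 + 98237 = 84608$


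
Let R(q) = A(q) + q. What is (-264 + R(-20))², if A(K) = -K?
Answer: 69696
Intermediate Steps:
R(q) = 0 (R(q) = -q + q = 0)
(-264 + R(-20))² = (-264 + 0)² = (-264)² = 69696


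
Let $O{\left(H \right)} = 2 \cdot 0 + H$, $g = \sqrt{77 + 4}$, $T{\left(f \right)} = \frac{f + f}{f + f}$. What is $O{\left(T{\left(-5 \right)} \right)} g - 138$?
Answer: $-129$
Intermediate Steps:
$T{\left(f \right)} = 1$ ($T{\left(f \right)} = \frac{2 f}{2 f} = 2 f \frac{1}{2 f} = 1$)
$g = 9$ ($g = \sqrt{81} = 9$)
$O{\left(H \right)} = H$ ($O{\left(H \right)} = 0 + H = H$)
$O{\left(T{\left(-5 \right)} \right)} g - 138 = 1 \cdot 9 - 138 = 9 - 138 = -129$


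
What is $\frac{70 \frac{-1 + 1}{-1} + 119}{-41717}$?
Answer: $- \frac{119}{41717} \approx -0.0028526$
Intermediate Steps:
$\frac{70 \frac{-1 + 1}{-1} + 119}{-41717} = \left(70 \cdot 0 \left(-1\right) + 119\right) \left(- \frac{1}{41717}\right) = \left(70 \cdot 0 + 119\right) \left(- \frac{1}{41717}\right) = \left(0 + 119\right) \left(- \frac{1}{41717}\right) = 119 \left(- \frac{1}{41717}\right) = - \frac{119}{41717}$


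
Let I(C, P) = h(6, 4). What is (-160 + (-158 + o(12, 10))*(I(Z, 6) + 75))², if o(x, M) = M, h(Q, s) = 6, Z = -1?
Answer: 147573904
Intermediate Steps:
I(C, P) = 6
(-160 + (-158 + o(12, 10))*(I(Z, 6) + 75))² = (-160 + (-158 + 10)*(6 + 75))² = (-160 - 148*81)² = (-160 - 11988)² = (-12148)² = 147573904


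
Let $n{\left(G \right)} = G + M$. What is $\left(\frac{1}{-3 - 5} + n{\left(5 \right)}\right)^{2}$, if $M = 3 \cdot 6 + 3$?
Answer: $\frac{42849}{64} \approx 669.52$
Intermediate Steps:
$M = 21$ ($M = 18 + 3 = 21$)
$n{\left(G \right)} = 21 + G$ ($n{\left(G \right)} = G + 21 = 21 + G$)
$\left(\frac{1}{-3 - 5} + n{\left(5 \right)}\right)^{2} = \left(\frac{1}{-3 - 5} + \left(21 + 5\right)\right)^{2} = \left(\frac{1}{-8} + 26\right)^{2} = \left(- \frac{1}{8} + 26\right)^{2} = \left(\frac{207}{8}\right)^{2} = \frac{42849}{64}$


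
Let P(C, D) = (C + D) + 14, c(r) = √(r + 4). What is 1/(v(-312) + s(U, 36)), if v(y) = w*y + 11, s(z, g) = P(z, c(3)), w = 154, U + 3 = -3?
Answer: -48029/2306784834 - √7/2306784834 ≈ -2.0822e-5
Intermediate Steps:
c(r) = √(4 + r)
U = -6 (U = -3 - 3 = -6)
P(C, D) = 14 + C + D
s(z, g) = 14 + z + √7 (s(z, g) = 14 + z + √(4 + 3) = 14 + z + √7)
v(y) = 11 + 154*y (v(y) = 154*y + 11 = 11 + 154*y)
1/(v(-312) + s(U, 36)) = 1/((11 + 154*(-312)) + (14 - 6 + √7)) = 1/((11 - 48048) + (8 + √7)) = 1/(-48037 + (8 + √7)) = 1/(-48029 + √7)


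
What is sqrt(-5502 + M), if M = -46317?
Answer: I*sqrt(51819) ≈ 227.64*I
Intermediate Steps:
sqrt(-5502 + M) = sqrt(-5502 - 46317) = sqrt(-51819) = I*sqrt(51819)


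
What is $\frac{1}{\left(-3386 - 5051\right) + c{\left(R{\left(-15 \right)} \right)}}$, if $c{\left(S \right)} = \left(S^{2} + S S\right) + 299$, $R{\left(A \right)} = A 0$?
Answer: $- \frac{1}{8138} \approx -0.00012288$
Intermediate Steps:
$R{\left(A \right)} = 0$
$c{\left(S \right)} = 299 + 2 S^{2}$ ($c{\left(S \right)} = \left(S^{2} + S^{2}\right) + 299 = 2 S^{2} + 299 = 299 + 2 S^{2}$)
$\frac{1}{\left(-3386 - 5051\right) + c{\left(R{\left(-15 \right)} \right)}} = \frac{1}{\left(-3386 - 5051\right) + \left(299 + 2 \cdot 0^{2}\right)} = \frac{1}{\left(-3386 - 5051\right) + \left(299 + 2 \cdot 0\right)} = \frac{1}{-8437 + \left(299 + 0\right)} = \frac{1}{-8437 + 299} = \frac{1}{-8138} = - \frac{1}{8138}$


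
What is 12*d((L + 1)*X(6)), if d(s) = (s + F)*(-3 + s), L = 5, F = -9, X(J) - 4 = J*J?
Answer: 656964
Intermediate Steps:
X(J) = 4 + J² (X(J) = 4 + J*J = 4 + J²)
d(s) = (-9 + s)*(-3 + s) (d(s) = (s - 9)*(-3 + s) = (-9 + s)*(-3 + s))
12*d((L + 1)*X(6)) = 12*(27 + ((5 + 1)*(4 + 6²))² - 12*(5 + 1)*(4 + 6²)) = 12*(27 + (6*(4 + 36))² - 72*(4 + 36)) = 12*(27 + (6*40)² - 72*40) = 12*(27 + 240² - 12*240) = 12*(27 + 57600 - 2880) = 12*54747 = 656964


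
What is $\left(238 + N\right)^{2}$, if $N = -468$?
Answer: $52900$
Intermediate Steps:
$\left(238 + N\right)^{2} = \left(238 - 468\right)^{2} = \left(-230\right)^{2} = 52900$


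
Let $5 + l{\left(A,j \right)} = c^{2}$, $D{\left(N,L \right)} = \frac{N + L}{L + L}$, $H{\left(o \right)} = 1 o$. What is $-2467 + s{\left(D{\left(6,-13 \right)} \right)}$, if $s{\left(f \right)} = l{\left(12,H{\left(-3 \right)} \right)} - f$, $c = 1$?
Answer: $- \frac{64253}{26} \approx -2471.3$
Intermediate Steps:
$H{\left(o \right)} = o$
$D{\left(N,L \right)} = \frac{L + N}{2 L}$
$l{\left(A,j \right)} = -4$ ($l{\left(A,j \right)} = -5 + 1^{2} = -5 + 1 = -4$)
$s{\left(f \right)} = -4 - f$
$-2467 + s{\left(D{\left(6,-13 \right)} \right)} = -2467 - \left(4 + \frac{-13 + 6}{2 \left(-13\right)}\right) = -2467 - \left(4 + \frac{1}{2} \left(- \frac{1}{13}\right) \left(-7\right)\right) = -2467 - \frac{111}{26} = - \frac{64253}{26}$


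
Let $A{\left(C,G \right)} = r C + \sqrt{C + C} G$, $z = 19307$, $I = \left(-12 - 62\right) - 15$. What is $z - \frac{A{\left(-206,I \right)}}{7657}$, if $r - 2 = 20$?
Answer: $\frac{147838231}{7657} + \frac{178 i \sqrt{103}}{7657} \approx 19308.0 + 0.23593 i$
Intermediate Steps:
$I = -89$ ($I = -74 - 15 = -89$)
$r = 22$ ($r = 2 + 20 = 22$)
$A{\left(C,G \right)} = 22 C + G \sqrt{2} \sqrt{C}$ ($A{\left(C,G \right)} = 22 C + \sqrt{C + C} G = 22 C + \sqrt{2 C} G = 22 C + \sqrt{2} \sqrt{C} G = 22 C + G \sqrt{2} \sqrt{C}$)
$z - \frac{A{\left(-206,I \right)}}{7657} = 19307 - \frac{22 \left(-206\right) - 89 \sqrt{2} \sqrt{-206}}{7657} = 19307 - \left(-4532 - 89 \sqrt{2} i \sqrt{206}\right) \frac{1}{7657} = 19307 - \left(-4532 - 178 i \sqrt{103}\right) \frac{1}{7657} = 19307 - \left(- \frac{4532}{7657} - \frac{178 i \sqrt{103}}{7657}\right) = 19307 + \left(\frac{4532}{7657} + \frac{178 i \sqrt{103}}{7657}\right) = \frac{147838231}{7657} + \frac{178 i \sqrt{103}}{7657}$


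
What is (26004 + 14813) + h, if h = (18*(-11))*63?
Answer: 28343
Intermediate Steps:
h = -12474 (h = -198*63 = -12474)
(26004 + 14813) + h = (26004 + 14813) - 12474 = 40817 - 12474 = 28343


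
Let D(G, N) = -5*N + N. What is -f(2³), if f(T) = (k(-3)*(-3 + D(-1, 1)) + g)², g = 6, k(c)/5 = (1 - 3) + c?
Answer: -32761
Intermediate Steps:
D(G, N) = -4*N
k(c) = -10 + 5*c (k(c) = 5*((1 - 3) + c) = 5*(-2 + c) = -10 + 5*c)
f(T) = 32761 (f(T) = ((-10 + 5*(-3))*(-3 - 4*1) + 6)² = ((-10 - 15)*(-3 - 4) + 6)² = (-25*(-7) + 6)² = (175 + 6)² = 181² = 32761)
-f(2³) = -1*32761 = -32761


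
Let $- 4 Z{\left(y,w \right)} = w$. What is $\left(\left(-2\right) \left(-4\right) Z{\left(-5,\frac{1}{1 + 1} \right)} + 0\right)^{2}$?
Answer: $1$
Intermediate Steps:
$Z{\left(y,w \right)} = - \frac{w}{4}$
$\left(\left(-2\right) \left(-4\right) Z{\left(-5,\frac{1}{1 + 1} \right)} + 0\right)^{2} = \left(\left(-2\right) \left(-4\right) \left(- \frac{1}{4 \left(1 + 1\right)}\right) + 0\right)^{2} = \left(8 \left(- \frac{1}{4 \cdot 2}\right) + 0\right)^{2} = \left(8 \left(\left(- \frac{1}{4}\right) \frac{1}{2}\right) + 0\right)^{2} = \left(8 \left(- \frac{1}{8}\right) + 0\right)^{2} = \left(-1 + 0\right)^{2} = \left(-1\right)^{2} = 1$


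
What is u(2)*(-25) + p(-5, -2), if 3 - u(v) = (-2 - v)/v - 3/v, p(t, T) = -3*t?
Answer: -295/2 ≈ -147.50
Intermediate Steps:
u(v) = 3 + 3/v - (-2 - v)/v (u(v) = 3 - ((-2 - v)/v - 3/v) = 3 - (-3/v + (-2 - v)/v) = 3 + (3/v - (-2 - v)/v) = 3 + 3/v - (-2 - v)/v)
u(2)*(-25) + p(-5, -2) = (4 + 5/2)*(-25) - 3*(-5) = (4 + 5*(1/2))*(-25) + 15 = (4 + 5/2)*(-25) + 15 = (13/2)*(-25) + 15 = -325/2 + 15 = -295/2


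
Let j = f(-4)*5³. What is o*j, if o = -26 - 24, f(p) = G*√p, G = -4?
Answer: 50000*I ≈ 50000.0*I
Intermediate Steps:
f(p) = -4*√p
j = -1000*I (j = -8*I*5³ = -8*I*125 = -1000*I ≈ -1000.0*I)
o = -50
o*j = -(-50000)*I = 50000*I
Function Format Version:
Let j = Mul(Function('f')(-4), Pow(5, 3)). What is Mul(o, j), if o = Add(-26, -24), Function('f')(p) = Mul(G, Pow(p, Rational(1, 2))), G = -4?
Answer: Mul(50000, I) ≈ Mul(50000., I)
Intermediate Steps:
Function('f')(p) = Mul(-4, Pow(p, Rational(1, 2)))
j = Mul(-1000, I) (j = Mul(Mul(-4, Pow(-4, Rational(1, 2))), Pow(5, 3)) = Mul(Mul(-4, Mul(2, I)), 125) = Mul(Mul(-8, I), 125) = Mul(-1000, I) ≈ Mul(-1000.0, I))
o = -50
Mul(o, j) = Mul(-50, Mul(-1000, I)) = Mul(50000, I)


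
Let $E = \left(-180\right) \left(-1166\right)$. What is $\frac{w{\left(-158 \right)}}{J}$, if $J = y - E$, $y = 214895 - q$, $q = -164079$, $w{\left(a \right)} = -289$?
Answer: $- \frac{289}{169094} \approx -0.0017091$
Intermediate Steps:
$y = 378974$ ($y = 214895 - -164079 = 214895 + 164079 = 378974$)
$E = 209880$
$J = 169094$ ($J = 378974 - 209880 = 169094$)
$\frac{w{\left(-158 \right)}}{J} = - \frac{289}{169094}$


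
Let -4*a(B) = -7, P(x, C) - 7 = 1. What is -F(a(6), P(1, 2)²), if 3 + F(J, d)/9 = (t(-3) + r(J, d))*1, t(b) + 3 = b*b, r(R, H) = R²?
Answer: -873/16 ≈ -54.563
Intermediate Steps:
P(x, C) = 8 (P(x, C) = 7 + 1 = 8)
t(b) = -3 + b² (t(b) = -3 + b*b = -3 + b²)
a(B) = 7/4 (a(B) = -¼*(-7) = 7/4)
F(J, d) = 27 + 9*J² (F(J, d) = -27 + 9*(((-3 + (-3)²) + J²)*1) = -27 + 9*(((-3 + 9) + J²)*1) = -27 + 9*((6 + J²)*1) = -27 + 9*(6 + J²) = -27 + (54 + 9*J²) = 27 + 9*J²)
-F(a(6), P(1, 2)²) = -(27 + 9*(7/4)²) = -(27 + 9*(49/16)) = -(27 + 441/16) = -1*873/16 = -873/16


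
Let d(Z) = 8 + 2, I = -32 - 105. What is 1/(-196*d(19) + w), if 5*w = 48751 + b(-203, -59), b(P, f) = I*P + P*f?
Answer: 5/78739 ≈ 6.3501e-5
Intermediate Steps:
I = -137
d(Z) = 10
b(P, f) = -137*P + P*f
w = 88539/5 (w = (48751 - 203*(-137 - 59))/5 = (48751 - 203*(-196))/5 = (48751 + 39788)/5 = (1/5)*88539 = 88539/5 ≈ 17708.)
1/(-196*d(19) + w) = 1/(-196*10 + 88539/5) = 1/(-1960 + 88539/5) = 1/(78739/5) = 5/78739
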